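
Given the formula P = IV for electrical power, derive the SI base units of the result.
Units of each symbol in P = IV:
  I (current): A
  V (voltage, in volts): kg·m²/(s³·A)

Multiplying the contributions: [A] · [kg·m²/(s³·A)]
Adding exponents of each base unit: kg: 1, m: 2, s: -3
SI base units of electrical power: kg·m²/s³

Answer: kg·m²/s³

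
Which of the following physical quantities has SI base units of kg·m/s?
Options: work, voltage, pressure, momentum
Checking the SI base units of each option:
  work (W = Fd): kg·m²/s²  ✗
  voltage (V = IR): kg·m²/(s³·A)  ✗
  pressure (P = F/A): kg/(m·s²)  ✗
  momentum (p = mv): kg·m/s  ✓ matches

Only momentum has units kg·m/s.

Answer: momentum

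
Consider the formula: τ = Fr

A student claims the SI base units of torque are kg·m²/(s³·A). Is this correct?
Units of each symbol in τ = Fr:
  F (force): kg·m/s²
  r (lever arm): m

Multiplying the contributions: [kg·m/s²] · [m]
Adding exponents of each base unit: kg: 1, m: 2, s: -2
SI base units of torque: kg·m²/s²

The claimed units kg·m²/(s³·A) (exponents kg: 1, m: 2, s: -3, A: -1) do not match the derived units kg·m²/s² (exponents kg: 1, m: 2, s: -2), so the claim is incorrect.

Answer: No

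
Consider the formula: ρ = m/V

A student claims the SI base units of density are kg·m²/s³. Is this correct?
Units of each symbol in ρ = m/V:
  m (mass): kg
  V (volume): m³  → in the denominator, contributes 1/m³

Multiplying the contributions: [kg] · [1/m³]
Adding exponents of each base unit: kg: 1, m: -3
SI base units of density: kg/m³

The claimed units kg·m²/s³ (exponents kg: 1, m: 2, s: -3) do not match the derived units kg/m³ (exponents kg: 1, m: -3), so the claim is incorrect.

Answer: No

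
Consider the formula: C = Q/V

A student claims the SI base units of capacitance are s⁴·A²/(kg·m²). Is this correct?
Units of each symbol in C = Q/V:
  Q (charge, in coulombs): s·A
  V (voltage, in volts): kg·m²/(s³·A)  → in the denominator, contributes s³·A/(kg·m²)

Multiplying the contributions: [s·A] · [s³·A/(kg·m²)]
Adding exponents of each base unit: kg: -1, m: -2, s: 4, A: 2
SI base units of capacitance: s⁴·A²/(kg·m²)

The claimed units s⁴·A²/(kg·m²) match the derived units, so the claim is correct.

Answer: Yes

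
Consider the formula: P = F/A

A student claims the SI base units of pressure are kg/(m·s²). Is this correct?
Units of each symbol in P = F/A:
  F (force): kg·m/s²
  A (area): m²  → in the denominator, contributes 1/m²

Multiplying the contributions: [kg·m/s²] · [1/m²]
Adding exponents of each base unit: kg: 1, m: -1, s: -2
SI base units of pressure: kg/(m·s²)

The claimed units kg/(m·s²) match the derived units, so the claim is correct.

Answer: Yes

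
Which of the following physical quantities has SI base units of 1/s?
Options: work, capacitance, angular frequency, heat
Checking the SI base units of each option:
  work (W = Fd): kg·m²/s²  ✗
  capacitance (C = Q/V): s⁴·A²/(kg·m²)  ✗
  angular frequency (ω = 2πf): 1/s  ✓ matches
  heat (Q = mcΔT): kg·m²/s²  ✗

Only angular frequency has units 1/s.

Answer: angular frequency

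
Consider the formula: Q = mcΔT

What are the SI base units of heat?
Units of each symbol in Q = mcΔT:
  m (mass): kg
  c (specific heat capacity, in J/(kg·K)): m²/(s²·K)
  ΔT (temperature change): K

Multiplying the contributions: [kg] · [m²/(s²·K)] · [K]
Adding exponents of each base unit: kg: 1, m: 2, s: -2
SI base units of heat: kg·m²/s²

Answer: kg·m²/s²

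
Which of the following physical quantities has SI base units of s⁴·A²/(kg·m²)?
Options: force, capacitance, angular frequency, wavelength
Checking the SI base units of each option:
  force (F = ma): kg·m/s²  ✗
  capacitance (C = Q/V): s⁴·A²/(kg·m²)  ✓ matches
  angular frequency (ω = 2πf): 1/s  ✗
  wavelength (λ = v/f): m  ✗

Only capacitance has units s⁴·A²/(kg·m²).

Answer: capacitance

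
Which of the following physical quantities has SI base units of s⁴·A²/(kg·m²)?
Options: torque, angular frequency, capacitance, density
Checking the SI base units of each option:
  torque (τ = Fr): kg·m²/s²  ✗
  angular frequency (ω = 2πf): 1/s  ✗
  capacitance (C = Q/V): s⁴·A²/(kg·m²)  ✓ matches
  density (ρ = m/V): kg/m³  ✗

Only capacitance has units s⁴·A²/(kg·m²).

Answer: capacitance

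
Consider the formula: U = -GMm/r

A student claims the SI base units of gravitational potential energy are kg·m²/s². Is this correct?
Units of each symbol in U = -GMm/r:
  G (gravitational constant): m³/(kg·s²)
  M (mass): kg
  m (mass): kg
  r (distance): m  → in the denominator, contributes 1/m
  The minus sign does not affect the units.

Multiplying the contributions: [m³/(kg·s²)] · [kg] · [kg] · [1/m]
Adding exponents of each base unit: kg: 1, m: 2, s: -2
SI base units of gravitational potential energy: kg·m²/s²

The claimed units kg·m²/s² match the derived units, so the claim is correct.

Answer: Yes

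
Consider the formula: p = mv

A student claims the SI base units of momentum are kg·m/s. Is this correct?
Units of each symbol in p = mv:
  m (mass): kg
  v (velocity): m/s

Multiplying the contributions: [kg] · [m/s]
Adding exponents of each base unit: kg: 1, m: 1, s: -1
SI base units of momentum: kg·m/s

The claimed units kg·m/s match the derived units, so the claim is correct.

Answer: Yes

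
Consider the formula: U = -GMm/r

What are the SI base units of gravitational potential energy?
Units of each symbol in U = -GMm/r:
  G (gravitational constant): m³/(kg·s²)
  M (mass): kg
  m (mass): kg
  r (distance): m  → in the denominator, contributes 1/m
  The minus sign does not affect the units.

Multiplying the contributions: [m³/(kg·s²)] · [kg] · [kg] · [1/m]
Adding exponents of each base unit: kg: 1, m: 2, s: -2
SI base units of gravitational potential energy: kg·m²/s²

Answer: kg·m²/s²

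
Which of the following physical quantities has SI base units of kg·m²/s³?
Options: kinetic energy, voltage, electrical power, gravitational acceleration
Checking the SI base units of each option:
  kinetic energy (E = ½mv²): kg·m²/s²  ✗
  voltage (V = IR): kg·m²/(s³·A)  ✗
  electrical power (P = IV): kg·m²/s³  ✓ matches
  gravitational acceleration (g = GM/r²): m/s²  ✗

Only electrical power has units kg·m²/s³.

Answer: electrical power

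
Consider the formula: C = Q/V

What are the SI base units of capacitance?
Units of each symbol in C = Q/V:
  Q (charge, in coulombs): s·A
  V (voltage, in volts): kg·m²/(s³·A)  → in the denominator, contributes s³·A/(kg·m²)

Multiplying the contributions: [s·A] · [s³·A/(kg·m²)]
Adding exponents of each base unit: kg: -1, m: -2, s: 4, A: 2
SI base units of capacitance: s⁴·A²/(kg·m²)

Answer: s⁴·A²/(kg·m²)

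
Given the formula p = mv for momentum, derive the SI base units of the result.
Units of each symbol in p = mv:
  m (mass): kg
  v (velocity): m/s

Multiplying the contributions: [kg] · [m/s]
Adding exponents of each base unit: kg: 1, m: 1, s: -1
SI base units of momentum: kg·m/s

Answer: kg·m/s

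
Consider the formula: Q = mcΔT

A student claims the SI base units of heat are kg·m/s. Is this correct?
Units of each symbol in Q = mcΔT:
  m (mass): kg
  c (specific heat capacity, in J/(kg·K)): m²/(s²·K)
  ΔT (temperature change): K

Multiplying the contributions: [kg] · [m²/(s²·K)] · [K]
Adding exponents of each base unit: kg: 1, m: 2, s: -2
SI base units of heat: kg·m²/s²

The claimed units kg·m/s (exponents kg: 1, m: 1, s: -1) do not match the derived units kg·m²/s² (exponents kg: 1, m: 2, s: -2), so the claim is incorrect.

Answer: No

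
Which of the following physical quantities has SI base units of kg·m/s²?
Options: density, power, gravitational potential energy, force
Checking the SI base units of each option:
  density (ρ = m/V): kg/m³  ✗
  power (P = W/t): kg·m²/s³  ✗
  gravitational potential energy (U = -GMm/r): kg·m²/s²  ✗
  force (F = ma): kg·m/s²  ✓ matches

Only force has units kg·m/s².

Answer: force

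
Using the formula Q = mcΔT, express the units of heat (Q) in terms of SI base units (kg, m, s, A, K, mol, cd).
Units of each symbol in Q = mcΔT:
  m (mass): kg
  c (specific heat capacity, in J/(kg·K)): m²/(s²·K)
  ΔT (temperature change): K

Multiplying the contributions: [kg] · [m²/(s²·K)] · [K]
Adding exponents of each base unit: kg: 1, m: 2, s: -2
SI base units of heat: kg·m²/s²

Answer: kg·m²/s²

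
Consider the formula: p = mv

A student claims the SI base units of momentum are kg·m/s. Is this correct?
Units of each symbol in p = mv:
  m (mass): kg
  v (velocity): m/s

Multiplying the contributions: [kg] · [m/s]
Adding exponents of each base unit: kg: 1, m: 1, s: -1
SI base units of momentum: kg·m/s

The claimed units kg·m/s match the derived units, so the claim is correct.

Answer: Yes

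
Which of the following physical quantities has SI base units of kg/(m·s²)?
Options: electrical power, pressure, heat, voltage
Checking the SI base units of each option:
  electrical power (P = IV): kg·m²/s³  ✗
  pressure (P = F/A): kg/(m·s²)  ✓ matches
  heat (Q = mcΔT): kg·m²/s²  ✗
  voltage (V = IR): kg·m²/(s³·A)  ✗

Only pressure has units kg/(m·s²).

Answer: pressure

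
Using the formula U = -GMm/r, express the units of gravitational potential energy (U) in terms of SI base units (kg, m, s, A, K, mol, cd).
Units of each symbol in U = -GMm/r:
  G (gravitational constant): m³/(kg·s²)
  M (mass): kg
  m (mass): kg
  r (distance): m  → in the denominator, contributes 1/m
  The minus sign does not affect the units.

Multiplying the contributions: [m³/(kg·s²)] · [kg] · [kg] · [1/m]
Adding exponents of each base unit: kg: 1, m: 2, s: -2
SI base units of gravitational potential energy: kg·m²/s²

Answer: kg·m²/s²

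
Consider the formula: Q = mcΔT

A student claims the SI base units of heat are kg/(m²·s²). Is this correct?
Units of each symbol in Q = mcΔT:
  m (mass): kg
  c (specific heat capacity, in J/(kg·K)): m²/(s²·K)
  ΔT (temperature change): K

Multiplying the contributions: [kg] · [m²/(s²·K)] · [K]
Adding exponents of each base unit: kg: 1, m: 2, s: -2
SI base units of heat: kg·m²/s²

The claimed units kg/(m²·s²) (exponents kg: 1, m: -2, s: -2) do not match the derived units kg·m²/s² (exponents kg: 1, m: 2, s: -2), so the claim is incorrect.

Answer: No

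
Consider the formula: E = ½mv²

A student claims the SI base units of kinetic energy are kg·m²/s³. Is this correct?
Units of each symbol in E = ½mv²:
  m (mass): kg
  v (speed): m/s  → to the power 2, contributes m²/s²
  The factor ½ is dimensionless.

Multiplying the contributions: [kg] · [m²/s²]
Adding exponents of each base unit: kg: 1, m: 2, s: -2
SI base units of kinetic energy: kg·m²/s²

The claimed units kg·m²/s³ (exponents kg: 1, m: 2, s: -3) do not match the derived units kg·m²/s² (exponents kg: 1, m: 2, s: -2), so the claim is incorrect.

Answer: No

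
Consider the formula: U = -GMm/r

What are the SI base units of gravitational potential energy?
Units of each symbol in U = -GMm/r:
  G (gravitational constant): m³/(kg·s²)
  M (mass): kg
  m (mass): kg
  r (distance): m  → in the denominator, contributes 1/m
  The minus sign does not affect the units.

Multiplying the contributions: [m³/(kg·s²)] · [kg] · [kg] · [1/m]
Adding exponents of each base unit: kg: 1, m: 2, s: -2
SI base units of gravitational potential energy: kg·m²/s²

Answer: kg·m²/s²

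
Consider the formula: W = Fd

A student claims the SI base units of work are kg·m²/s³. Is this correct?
Units of each symbol in W = Fd:
  F (force): kg·m/s²
  d (displacement): m

Multiplying the contributions: [kg·m/s²] · [m]
Adding exponents of each base unit: kg: 1, m: 2, s: -2
SI base units of work: kg·m²/s²

The claimed units kg·m²/s³ (exponents kg: 1, m: 2, s: -3) do not match the derived units kg·m²/s² (exponents kg: 1, m: 2, s: -2), so the claim is incorrect.

Answer: No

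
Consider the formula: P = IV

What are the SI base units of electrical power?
Units of each symbol in P = IV:
  I (current): A
  V (voltage, in volts): kg·m²/(s³·A)

Multiplying the contributions: [A] · [kg·m²/(s³·A)]
Adding exponents of each base unit: kg: 1, m: 2, s: -3
SI base units of electrical power: kg·m²/s³

Answer: kg·m²/s³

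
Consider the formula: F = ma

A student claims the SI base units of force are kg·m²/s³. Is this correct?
Units of each symbol in F = ma:
  m (mass): kg
  a (acceleration): m/s²

Multiplying the contributions: [kg] · [m/s²]
Adding exponents of each base unit: kg: 1, m: 1, s: -2
SI base units of force: kg·m/s²

The claimed units kg·m²/s³ (exponents kg: 1, m: 2, s: -3) do not match the derived units kg·m/s² (exponents kg: 1, m: 1, s: -2), so the claim is incorrect.

Answer: No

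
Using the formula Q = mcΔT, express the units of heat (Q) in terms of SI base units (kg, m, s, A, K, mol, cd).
Units of each symbol in Q = mcΔT:
  m (mass): kg
  c (specific heat capacity, in J/(kg·K)): m²/(s²·K)
  ΔT (temperature change): K

Multiplying the contributions: [kg] · [m²/(s²·K)] · [K]
Adding exponents of each base unit: kg: 1, m: 2, s: -2
SI base units of heat: kg·m²/s²

Answer: kg·m²/s²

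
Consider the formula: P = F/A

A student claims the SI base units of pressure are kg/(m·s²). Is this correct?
Units of each symbol in P = F/A:
  F (force): kg·m/s²
  A (area): m²  → in the denominator, contributes 1/m²

Multiplying the contributions: [kg·m/s²] · [1/m²]
Adding exponents of each base unit: kg: 1, m: -1, s: -2
SI base units of pressure: kg/(m·s²)

The claimed units kg/(m·s²) match the derived units, so the claim is correct.

Answer: Yes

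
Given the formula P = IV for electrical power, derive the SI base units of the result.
Units of each symbol in P = IV:
  I (current): A
  V (voltage, in volts): kg·m²/(s³·A)

Multiplying the contributions: [A] · [kg·m²/(s³·A)]
Adding exponents of each base unit: kg: 1, m: 2, s: -3
SI base units of electrical power: kg·m²/s³

Answer: kg·m²/s³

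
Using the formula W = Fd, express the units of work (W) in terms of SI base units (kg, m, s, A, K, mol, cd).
Units of each symbol in W = Fd:
  F (force): kg·m/s²
  d (displacement): m

Multiplying the contributions: [kg·m/s²] · [m]
Adding exponents of each base unit: kg: 1, m: 2, s: -2
SI base units of work: kg·m²/s²

Answer: kg·m²/s²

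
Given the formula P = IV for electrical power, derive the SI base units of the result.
Units of each symbol in P = IV:
  I (current): A
  V (voltage, in volts): kg·m²/(s³·A)

Multiplying the contributions: [A] · [kg·m²/(s³·A)]
Adding exponents of each base unit: kg: 1, m: 2, s: -3
SI base units of electrical power: kg·m²/s³

Answer: kg·m²/s³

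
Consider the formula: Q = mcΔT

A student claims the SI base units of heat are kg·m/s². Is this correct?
Units of each symbol in Q = mcΔT:
  m (mass): kg
  c (specific heat capacity, in J/(kg·K)): m²/(s²·K)
  ΔT (temperature change): K

Multiplying the contributions: [kg] · [m²/(s²·K)] · [K]
Adding exponents of each base unit: kg: 1, m: 2, s: -2
SI base units of heat: kg·m²/s²

The claimed units kg·m/s² (exponents kg: 1, m: 1, s: -2) do not match the derived units kg·m²/s² (exponents kg: 1, m: 2, s: -2), so the claim is incorrect.

Answer: No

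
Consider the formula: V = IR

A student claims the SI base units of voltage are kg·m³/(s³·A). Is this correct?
Units of each symbol in V = IR:
  I (current): A
  R (resistance, in ohms): kg·m²/(s³·A²)

Multiplying the contributions: [A] · [kg·m²/(s³·A²)]
Adding exponents of each base unit: kg: 1, m: 2, s: -3, A: -1
SI base units of voltage: kg·m²/(s³·A)

The claimed units kg·m³/(s³·A) (exponents kg: 1, m: 3, s: -3, A: -1) do not match the derived units kg·m²/(s³·A) (exponents kg: 1, m: 2, s: -3, A: -1), so the claim is incorrect.

Answer: No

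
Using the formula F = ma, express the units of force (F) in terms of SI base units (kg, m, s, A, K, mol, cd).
Units of each symbol in F = ma:
  m (mass): kg
  a (acceleration): m/s²

Multiplying the contributions: [kg] · [m/s²]
Adding exponents of each base unit: kg: 1, m: 1, s: -2
SI base units of force: kg·m/s²

Answer: kg·m/s²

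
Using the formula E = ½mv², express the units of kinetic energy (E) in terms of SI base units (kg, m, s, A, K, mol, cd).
Units of each symbol in E = ½mv²:
  m (mass): kg
  v (speed): m/s  → to the power 2, contributes m²/s²
  The factor ½ is dimensionless.

Multiplying the contributions: [kg] · [m²/s²]
Adding exponents of each base unit: kg: 1, m: 2, s: -2
SI base units of kinetic energy: kg·m²/s²

Answer: kg·m²/s²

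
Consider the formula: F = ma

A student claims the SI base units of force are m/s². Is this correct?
Units of each symbol in F = ma:
  m (mass): kg
  a (acceleration): m/s²

Multiplying the contributions: [kg] · [m/s²]
Adding exponents of each base unit: kg: 1, m: 1, s: -2
SI base units of force: kg·m/s²

The claimed units m/s² (exponents m: 1, s: -2) do not match the derived units kg·m/s² (exponents kg: 1, m: 1, s: -2), so the claim is incorrect.

Answer: No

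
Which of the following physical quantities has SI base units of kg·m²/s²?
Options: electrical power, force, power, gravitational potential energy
Checking the SI base units of each option:
  electrical power (P = IV): kg·m²/s³  ✗
  force (F = ma): kg·m/s²  ✗
  power (P = W/t): kg·m²/s³  ✗
  gravitational potential energy (U = -GMm/r): kg·m²/s²  ✓ matches

Only gravitational potential energy has units kg·m²/s².

Answer: gravitational potential energy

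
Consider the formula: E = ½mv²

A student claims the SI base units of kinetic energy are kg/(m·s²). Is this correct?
Units of each symbol in E = ½mv²:
  m (mass): kg
  v (speed): m/s  → to the power 2, contributes m²/s²
  The factor ½ is dimensionless.

Multiplying the contributions: [kg] · [m²/s²]
Adding exponents of each base unit: kg: 1, m: 2, s: -2
SI base units of kinetic energy: kg·m²/s²

The claimed units kg/(m·s²) (exponents kg: 1, m: -1, s: -2) do not match the derived units kg·m²/s² (exponents kg: 1, m: 2, s: -2), so the claim is incorrect.

Answer: No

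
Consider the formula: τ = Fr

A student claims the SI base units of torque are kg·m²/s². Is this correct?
Units of each symbol in τ = Fr:
  F (force): kg·m/s²
  r (lever arm): m

Multiplying the contributions: [kg·m/s²] · [m]
Adding exponents of each base unit: kg: 1, m: 2, s: -2
SI base units of torque: kg·m²/s²

The claimed units kg·m²/s² match the derived units, so the claim is correct.

Answer: Yes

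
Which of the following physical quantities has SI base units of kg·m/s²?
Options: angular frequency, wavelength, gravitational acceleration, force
Checking the SI base units of each option:
  angular frequency (ω = 2πf): 1/s  ✗
  wavelength (λ = v/f): m  ✗
  gravitational acceleration (g = GM/r²): m/s²  ✗
  force (F = ma): kg·m/s²  ✓ matches

Only force has units kg·m/s².

Answer: force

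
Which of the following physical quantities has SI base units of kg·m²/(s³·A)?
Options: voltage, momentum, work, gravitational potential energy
Checking the SI base units of each option:
  voltage (V = IR): kg·m²/(s³·A)  ✓ matches
  momentum (p = mv): kg·m/s  ✗
  work (W = Fd): kg·m²/s²  ✗
  gravitational potential energy (U = -GMm/r): kg·m²/s²  ✗

Only voltage has units kg·m²/(s³·A).

Answer: voltage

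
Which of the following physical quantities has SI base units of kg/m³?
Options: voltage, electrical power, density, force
Checking the SI base units of each option:
  voltage (V = IR): kg·m²/(s³·A)  ✗
  electrical power (P = IV): kg·m²/s³  ✗
  density (ρ = m/V): kg/m³  ✓ matches
  force (F = ma): kg·m/s²  ✗

Only density has units kg/m³.

Answer: density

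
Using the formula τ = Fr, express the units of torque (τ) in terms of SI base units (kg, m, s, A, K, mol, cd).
Units of each symbol in τ = Fr:
  F (force): kg·m/s²
  r (lever arm): m

Multiplying the contributions: [kg·m/s²] · [m]
Adding exponents of each base unit: kg: 1, m: 2, s: -2
SI base units of torque: kg·m²/s²

Answer: kg·m²/s²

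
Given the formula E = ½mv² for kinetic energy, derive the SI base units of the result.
Units of each symbol in E = ½mv²:
  m (mass): kg
  v (speed): m/s  → to the power 2, contributes m²/s²
  The factor ½ is dimensionless.

Multiplying the contributions: [kg] · [m²/s²]
Adding exponents of each base unit: kg: 1, m: 2, s: -2
SI base units of kinetic energy: kg·m²/s²

Answer: kg·m²/s²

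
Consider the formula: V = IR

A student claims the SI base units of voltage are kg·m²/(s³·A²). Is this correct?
Units of each symbol in V = IR:
  I (current): A
  R (resistance, in ohms): kg·m²/(s³·A²)

Multiplying the contributions: [A] · [kg·m²/(s³·A²)]
Adding exponents of each base unit: kg: 1, m: 2, s: -3, A: -1
SI base units of voltage: kg·m²/(s³·A)

The claimed units kg·m²/(s³·A²) (exponents kg: 1, m: 2, s: -3, A: -2) do not match the derived units kg·m²/(s³·A) (exponents kg: 1, m: 2, s: -3, A: -1), so the claim is incorrect.

Answer: No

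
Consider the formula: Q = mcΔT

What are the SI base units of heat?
Units of each symbol in Q = mcΔT:
  m (mass): kg
  c (specific heat capacity, in J/(kg·K)): m²/(s²·K)
  ΔT (temperature change): K

Multiplying the contributions: [kg] · [m²/(s²·K)] · [K]
Adding exponents of each base unit: kg: 1, m: 2, s: -2
SI base units of heat: kg·m²/s²

Answer: kg·m²/s²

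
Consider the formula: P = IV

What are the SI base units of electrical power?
Units of each symbol in P = IV:
  I (current): A
  V (voltage, in volts): kg·m²/(s³·A)

Multiplying the contributions: [A] · [kg·m²/(s³·A)]
Adding exponents of each base unit: kg: 1, m: 2, s: -3
SI base units of electrical power: kg·m²/s³

Answer: kg·m²/s³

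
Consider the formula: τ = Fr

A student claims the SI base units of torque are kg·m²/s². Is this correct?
Units of each symbol in τ = Fr:
  F (force): kg·m/s²
  r (lever arm): m

Multiplying the contributions: [kg·m/s²] · [m]
Adding exponents of each base unit: kg: 1, m: 2, s: -2
SI base units of torque: kg·m²/s²

The claimed units kg·m²/s² match the derived units, so the claim is correct.

Answer: Yes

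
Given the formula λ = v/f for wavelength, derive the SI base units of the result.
Units of each symbol in λ = v/f:
  v (wave speed): m/s
  f (frequency): 1/s  → in the denominator, contributes s

Multiplying the contributions: [m/s] · [s]
Adding exponents of each base unit: m: 1
SI base units of wavelength: m

Answer: m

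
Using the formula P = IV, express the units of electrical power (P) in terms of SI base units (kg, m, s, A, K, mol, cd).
Units of each symbol in P = IV:
  I (current): A
  V (voltage, in volts): kg·m²/(s³·A)

Multiplying the contributions: [A] · [kg·m²/(s³·A)]
Adding exponents of each base unit: kg: 1, m: 2, s: -3
SI base units of electrical power: kg·m²/s³

Answer: kg·m²/s³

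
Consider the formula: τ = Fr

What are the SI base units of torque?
Units of each symbol in τ = Fr:
  F (force): kg·m/s²
  r (lever arm): m

Multiplying the contributions: [kg·m/s²] · [m]
Adding exponents of each base unit: kg: 1, m: 2, s: -2
SI base units of torque: kg·m²/s²

Answer: kg·m²/s²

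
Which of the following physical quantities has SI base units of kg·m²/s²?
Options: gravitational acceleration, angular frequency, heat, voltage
Checking the SI base units of each option:
  gravitational acceleration (g = GM/r²): m/s²  ✗
  angular frequency (ω = 2πf): 1/s  ✗
  heat (Q = mcΔT): kg·m²/s²  ✓ matches
  voltage (V = IR): kg·m²/(s³·A)  ✗

Only heat has units kg·m²/s².

Answer: heat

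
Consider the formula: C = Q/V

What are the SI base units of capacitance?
Units of each symbol in C = Q/V:
  Q (charge, in coulombs): s·A
  V (voltage, in volts): kg·m²/(s³·A)  → in the denominator, contributes s³·A/(kg·m²)

Multiplying the contributions: [s·A] · [s³·A/(kg·m²)]
Adding exponents of each base unit: kg: -1, m: -2, s: 4, A: 2
SI base units of capacitance: s⁴·A²/(kg·m²)

Answer: s⁴·A²/(kg·m²)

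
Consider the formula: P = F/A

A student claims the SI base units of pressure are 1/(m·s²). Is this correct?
Units of each symbol in P = F/A:
  F (force): kg·m/s²
  A (area): m²  → in the denominator, contributes 1/m²

Multiplying the contributions: [kg·m/s²] · [1/m²]
Adding exponents of each base unit: kg: 1, m: -1, s: -2
SI base units of pressure: kg/(m·s²)

The claimed units 1/(m·s²) (exponents m: -1, s: -2) do not match the derived units kg/(m·s²) (exponents kg: 1, m: -1, s: -2), so the claim is incorrect.

Answer: No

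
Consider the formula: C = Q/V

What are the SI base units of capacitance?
Units of each symbol in C = Q/V:
  Q (charge, in coulombs): s·A
  V (voltage, in volts): kg·m²/(s³·A)  → in the denominator, contributes s³·A/(kg·m²)

Multiplying the contributions: [s·A] · [s³·A/(kg·m²)]
Adding exponents of each base unit: kg: -1, m: -2, s: 4, A: 2
SI base units of capacitance: s⁴·A²/(kg·m²)

Answer: s⁴·A²/(kg·m²)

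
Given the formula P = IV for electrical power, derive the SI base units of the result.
Units of each symbol in P = IV:
  I (current): A
  V (voltage, in volts): kg·m²/(s³·A)

Multiplying the contributions: [A] · [kg·m²/(s³·A)]
Adding exponents of each base unit: kg: 1, m: 2, s: -3
SI base units of electrical power: kg·m²/s³

Answer: kg·m²/s³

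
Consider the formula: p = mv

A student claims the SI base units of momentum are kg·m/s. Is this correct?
Units of each symbol in p = mv:
  m (mass): kg
  v (velocity): m/s

Multiplying the contributions: [kg] · [m/s]
Adding exponents of each base unit: kg: 1, m: 1, s: -1
SI base units of momentum: kg·m/s

The claimed units kg·m/s match the derived units, so the claim is correct.

Answer: Yes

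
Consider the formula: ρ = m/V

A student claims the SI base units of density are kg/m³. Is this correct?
Units of each symbol in ρ = m/V:
  m (mass): kg
  V (volume): m³  → in the denominator, contributes 1/m³

Multiplying the contributions: [kg] · [1/m³]
Adding exponents of each base unit: kg: 1, m: -3
SI base units of density: kg/m³

The claimed units kg/m³ match the derived units, so the claim is correct.

Answer: Yes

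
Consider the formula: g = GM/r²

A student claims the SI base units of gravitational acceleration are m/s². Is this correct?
Units of each symbol in g = GM/r²:
  G (gravitational constant): m³/(kg·s²)
  M (mass): kg
  r (distance): m  → to the power 2 in the denominator, contributes 1/m²

Multiplying the contributions: [m³/(kg·s²)] · [kg] · [1/m²]
Adding exponents of each base unit: m: 1, s: -2
SI base units of gravitational acceleration: m/s²

The claimed units m/s² match the derived units, so the claim is correct.

Answer: Yes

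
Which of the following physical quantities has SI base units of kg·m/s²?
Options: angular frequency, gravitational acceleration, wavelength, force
Checking the SI base units of each option:
  angular frequency (ω = 2πf): 1/s  ✗
  gravitational acceleration (g = GM/r²): m/s²  ✗
  wavelength (λ = v/f): m  ✗
  force (F = ma): kg·m/s²  ✓ matches

Only force has units kg·m/s².

Answer: force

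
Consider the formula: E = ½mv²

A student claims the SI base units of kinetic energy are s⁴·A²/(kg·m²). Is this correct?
Units of each symbol in E = ½mv²:
  m (mass): kg
  v (speed): m/s  → to the power 2, contributes m²/s²
  The factor ½ is dimensionless.

Multiplying the contributions: [kg] · [m²/s²]
Adding exponents of each base unit: kg: 1, m: 2, s: -2
SI base units of kinetic energy: kg·m²/s²

The claimed units s⁴·A²/(kg·m²) (exponents kg: -1, m: -2, s: 4, A: 2) do not match the derived units kg·m²/s² (exponents kg: 1, m: 2, s: -2), so the claim is incorrect.

Answer: No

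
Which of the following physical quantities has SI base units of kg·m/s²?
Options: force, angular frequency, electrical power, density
Checking the SI base units of each option:
  force (F = ma): kg·m/s²  ✓ matches
  angular frequency (ω = 2πf): 1/s  ✗
  electrical power (P = IV): kg·m²/s³  ✗
  density (ρ = m/V): kg/m³  ✗

Only force has units kg·m/s².

Answer: force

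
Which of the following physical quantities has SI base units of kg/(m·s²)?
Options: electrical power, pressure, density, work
Checking the SI base units of each option:
  electrical power (P = IV): kg·m²/s³  ✗
  pressure (P = F/A): kg/(m·s²)  ✓ matches
  density (ρ = m/V): kg/m³  ✗
  work (W = Fd): kg·m²/s²  ✗

Only pressure has units kg/(m·s²).

Answer: pressure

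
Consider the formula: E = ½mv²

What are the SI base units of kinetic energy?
Units of each symbol in E = ½mv²:
  m (mass): kg
  v (speed): m/s  → to the power 2, contributes m²/s²
  The factor ½ is dimensionless.

Multiplying the contributions: [kg] · [m²/s²]
Adding exponents of each base unit: kg: 1, m: 2, s: -2
SI base units of kinetic energy: kg·m²/s²

Answer: kg·m²/s²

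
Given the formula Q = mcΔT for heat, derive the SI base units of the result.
Units of each symbol in Q = mcΔT:
  m (mass): kg
  c (specific heat capacity, in J/(kg·K)): m²/(s²·K)
  ΔT (temperature change): K

Multiplying the contributions: [kg] · [m²/(s²·K)] · [K]
Adding exponents of each base unit: kg: 1, m: 2, s: -2
SI base units of heat: kg·m²/s²

Answer: kg·m²/s²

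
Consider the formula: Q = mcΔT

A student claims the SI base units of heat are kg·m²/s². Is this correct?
Units of each symbol in Q = mcΔT:
  m (mass): kg
  c (specific heat capacity, in J/(kg·K)): m²/(s²·K)
  ΔT (temperature change): K

Multiplying the contributions: [kg] · [m²/(s²·K)] · [K]
Adding exponents of each base unit: kg: 1, m: 2, s: -2
SI base units of heat: kg·m²/s²

The claimed units kg·m²/s² match the derived units, so the claim is correct.

Answer: Yes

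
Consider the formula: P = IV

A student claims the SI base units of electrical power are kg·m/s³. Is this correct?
Units of each symbol in P = IV:
  I (current): A
  V (voltage, in volts): kg·m²/(s³·A)

Multiplying the contributions: [A] · [kg·m²/(s³·A)]
Adding exponents of each base unit: kg: 1, m: 2, s: -3
SI base units of electrical power: kg·m²/s³

The claimed units kg·m/s³ (exponents kg: 1, m: 1, s: -3) do not match the derived units kg·m²/s³ (exponents kg: 1, m: 2, s: -3), so the claim is incorrect.

Answer: No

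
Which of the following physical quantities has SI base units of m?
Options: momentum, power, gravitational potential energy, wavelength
Checking the SI base units of each option:
  momentum (p = mv): kg·m/s  ✗
  power (P = W/t): kg·m²/s³  ✗
  gravitational potential energy (U = -GMm/r): kg·m²/s²  ✗
  wavelength (λ = v/f): m  ✓ matches

Only wavelength has units m.

Answer: wavelength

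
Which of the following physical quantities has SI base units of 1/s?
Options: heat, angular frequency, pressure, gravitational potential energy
Checking the SI base units of each option:
  heat (Q = mcΔT): kg·m²/s²  ✗
  angular frequency (ω = 2πf): 1/s  ✓ matches
  pressure (P = F/A): kg/(m·s²)  ✗
  gravitational potential energy (U = -GMm/r): kg·m²/s²  ✗

Only angular frequency has units 1/s.

Answer: angular frequency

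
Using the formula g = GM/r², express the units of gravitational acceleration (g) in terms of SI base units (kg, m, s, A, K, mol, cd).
Units of each symbol in g = GM/r²:
  G (gravitational constant): m³/(kg·s²)
  M (mass): kg
  r (distance): m  → to the power 2 in the denominator, contributes 1/m²

Multiplying the contributions: [m³/(kg·s²)] · [kg] · [1/m²]
Adding exponents of each base unit: m: 1, s: -2
SI base units of gravitational acceleration: m/s²

Answer: m/s²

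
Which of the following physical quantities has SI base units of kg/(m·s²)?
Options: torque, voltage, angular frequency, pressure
Checking the SI base units of each option:
  torque (τ = Fr): kg·m²/s²  ✗
  voltage (V = IR): kg·m²/(s³·A)  ✗
  angular frequency (ω = 2πf): 1/s  ✗
  pressure (P = F/A): kg/(m·s²)  ✓ matches

Only pressure has units kg/(m·s²).

Answer: pressure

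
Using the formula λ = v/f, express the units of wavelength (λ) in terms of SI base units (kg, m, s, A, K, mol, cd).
Units of each symbol in λ = v/f:
  v (wave speed): m/s
  f (frequency): 1/s  → in the denominator, contributes s

Multiplying the contributions: [m/s] · [s]
Adding exponents of each base unit: m: 1
SI base units of wavelength: m

Answer: m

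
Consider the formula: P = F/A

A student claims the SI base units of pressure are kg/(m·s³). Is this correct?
Units of each symbol in P = F/A:
  F (force): kg·m/s²
  A (area): m²  → in the denominator, contributes 1/m²

Multiplying the contributions: [kg·m/s²] · [1/m²]
Adding exponents of each base unit: kg: 1, m: -1, s: -2
SI base units of pressure: kg/(m·s²)

The claimed units kg/(m·s³) (exponents kg: 1, m: -1, s: -3) do not match the derived units kg/(m·s²) (exponents kg: 1, m: -1, s: -2), so the claim is incorrect.

Answer: No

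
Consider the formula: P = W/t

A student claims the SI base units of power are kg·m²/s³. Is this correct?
Units of each symbol in P = W/t:
  W (work): kg·m²/s²
  t (time): s  → in the denominator, contributes 1/s

Multiplying the contributions: [kg·m²/s²] · [1/s]
Adding exponents of each base unit: kg: 1, m: 2, s: -3
SI base units of power: kg·m²/s³

The claimed units kg·m²/s³ match the derived units, so the claim is correct.

Answer: Yes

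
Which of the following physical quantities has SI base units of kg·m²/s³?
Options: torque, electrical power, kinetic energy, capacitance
Checking the SI base units of each option:
  torque (τ = Fr): kg·m²/s²  ✗
  electrical power (P = IV): kg·m²/s³  ✓ matches
  kinetic energy (E = ½mv²): kg·m²/s²  ✗
  capacitance (C = Q/V): s⁴·A²/(kg·m²)  ✗

Only electrical power has units kg·m²/s³.

Answer: electrical power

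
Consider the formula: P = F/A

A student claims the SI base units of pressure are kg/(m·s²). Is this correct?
Units of each symbol in P = F/A:
  F (force): kg·m/s²
  A (area): m²  → in the denominator, contributes 1/m²

Multiplying the contributions: [kg·m/s²] · [1/m²]
Adding exponents of each base unit: kg: 1, m: -1, s: -2
SI base units of pressure: kg/(m·s²)

The claimed units kg/(m·s²) match the derived units, so the claim is correct.

Answer: Yes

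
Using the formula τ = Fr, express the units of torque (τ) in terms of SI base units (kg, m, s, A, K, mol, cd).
Units of each symbol in τ = Fr:
  F (force): kg·m/s²
  r (lever arm): m

Multiplying the contributions: [kg·m/s²] · [m]
Adding exponents of each base unit: kg: 1, m: 2, s: -2
SI base units of torque: kg·m²/s²

Answer: kg·m²/s²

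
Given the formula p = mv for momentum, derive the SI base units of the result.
Units of each symbol in p = mv:
  m (mass): kg
  v (velocity): m/s

Multiplying the contributions: [kg] · [m/s]
Adding exponents of each base unit: kg: 1, m: 1, s: -1
SI base units of momentum: kg·m/s

Answer: kg·m/s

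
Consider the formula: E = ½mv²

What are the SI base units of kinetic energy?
Units of each symbol in E = ½mv²:
  m (mass): kg
  v (speed): m/s  → to the power 2, contributes m²/s²
  The factor ½ is dimensionless.

Multiplying the contributions: [kg] · [m²/s²]
Adding exponents of each base unit: kg: 1, m: 2, s: -2
SI base units of kinetic energy: kg·m²/s²

Answer: kg·m²/s²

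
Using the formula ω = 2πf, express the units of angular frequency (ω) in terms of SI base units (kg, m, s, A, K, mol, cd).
Units of each symbol in ω = 2πf:
  f (frequency): 1/s
  The factor 2π is dimensionless.

Multiplying the contributions: [1/s]
Adding exponents of each base unit: s: -1
SI base units of angular frequency: 1/s

Answer: 1/s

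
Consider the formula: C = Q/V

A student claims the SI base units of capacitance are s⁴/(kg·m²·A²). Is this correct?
Units of each symbol in C = Q/V:
  Q (charge, in coulombs): s·A
  V (voltage, in volts): kg·m²/(s³·A)  → in the denominator, contributes s³·A/(kg·m²)

Multiplying the contributions: [s·A] · [s³·A/(kg·m²)]
Adding exponents of each base unit: kg: -1, m: -2, s: 4, A: 2
SI base units of capacitance: s⁴·A²/(kg·m²)

The claimed units s⁴/(kg·m²·A²) (exponents kg: -1, m: -2, s: 4, A: -2) do not match the derived units s⁴·A²/(kg·m²) (exponents kg: -1, m: -2, s: 4, A: 2), so the claim is incorrect.

Answer: No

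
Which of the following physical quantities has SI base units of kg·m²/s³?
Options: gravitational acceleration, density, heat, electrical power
Checking the SI base units of each option:
  gravitational acceleration (g = GM/r²): m/s²  ✗
  density (ρ = m/V): kg/m³  ✗
  heat (Q = mcΔT): kg·m²/s²  ✗
  electrical power (P = IV): kg·m²/s³  ✓ matches

Only electrical power has units kg·m²/s³.

Answer: electrical power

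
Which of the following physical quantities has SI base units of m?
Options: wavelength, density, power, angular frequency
Checking the SI base units of each option:
  wavelength (λ = v/f): m  ✓ matches
  density (ρ = m/V): kg/m³  ✗
  power (P = W/t): kg·m²/s³  ✗
  angular frequency (ω = 2πf): 1/s  ✗

Only wavelength has units m.

Answer: wavelength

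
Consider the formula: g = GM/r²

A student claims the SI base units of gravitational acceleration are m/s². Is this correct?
Units of each symbol in g = GM/r²:
  G (gravitational constant): m³/(kg·s²)
  M (mass): kg
  r (distance): m  → to the power 2 in the denominator, contributes 1/m²

Multiplying the contributions: [m³/(kg·s²)] · [kg] · [1/m²]
Adding exponents of each base unit: m: 1, s: -2
SI base units of gravitational acceleration: m/s²

The claimed units m/s² match the derived units, so the claim is correct.

Answer: Yes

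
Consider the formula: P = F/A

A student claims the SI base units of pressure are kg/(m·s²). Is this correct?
Units of each symbol in P = F/A:
  F (force): kg·m/s²
  A (area): m²  → in the denominator, contributes 1/m²

Multiplying the contributions: [kg·m/s²] · [1/m²]
Adding exponents of each base unit: kg: 1, m: -1, s: -2
SI base units of pressure: kg/(m·s²)

The claimed units kg/(m·s²) match the derived units, so the claim is correct.

Answer: Yes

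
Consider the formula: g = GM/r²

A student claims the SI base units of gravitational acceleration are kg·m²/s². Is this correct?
Units of each symbol in g = GM/r²:
  G (gravitational constant): m³/(kg·s²)
  M (mass): kg
  r (distance): m  → to the power 2 in the denominator, contributes 1/m²

Multiplying the contributions: [m³/(kg·s²)] · [kg] · [1/m²]
Adding exponents of each base unit: m: 1, s: -2
SI base units of gravitational acceleration: m/s²

The claimed units kg·m²/s² (exponents kg: 1, m: 2, s: -2) do not match the derived units m/s² (exponents m: 1, s: -2), so the claim is incorrect.

Answer: No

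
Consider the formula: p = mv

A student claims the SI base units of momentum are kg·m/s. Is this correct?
Units of each symbol in p = mv:
  m (mass): kg
  v (velocity): m/s

Multiplying the contributions: [kg] · [m/s]
Adding exponents of each base unit: kg: 1, m: 1, s: -1
SI base units of momentum: kg·m/s

The claimed units kg·m/s match the derived units, so the claim is correct.

Answer: Yes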